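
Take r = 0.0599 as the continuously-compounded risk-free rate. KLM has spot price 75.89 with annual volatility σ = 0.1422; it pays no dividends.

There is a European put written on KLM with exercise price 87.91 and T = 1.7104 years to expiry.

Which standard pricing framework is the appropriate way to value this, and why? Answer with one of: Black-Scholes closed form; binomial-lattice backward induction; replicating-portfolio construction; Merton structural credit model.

Key observation: a European claim on KLM (strike 87.91) — a lognormal (GBM) underlying with constant rate and volatility — has an exact closed-form value; no lattice or capital structure is involved.

framework: Black-Scholes closed form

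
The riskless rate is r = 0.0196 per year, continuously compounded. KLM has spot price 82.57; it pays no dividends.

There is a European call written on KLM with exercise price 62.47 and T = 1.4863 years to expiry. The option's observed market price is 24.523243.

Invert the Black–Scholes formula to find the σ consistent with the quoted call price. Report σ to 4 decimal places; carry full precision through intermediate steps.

sigma = 0.2903

At σ = 0.2903 the Black–Scholes value reproduces the quote:
σ√T = 0.2903·√1.4863 = 0.353916
d₁ = (ln(S/K) + (r+σ²/2)T) / (σ√T) = (ln(82.57/62.47) + (0.0196+0.2903²/2)·1.4863) / 0.353916 = (0.278960 + 0.091760) / 0.353916 = 1.047479
d₂ = d₁ − σ√T = 1.047479 − 0.353916 = 0.693563
e^{−rT} = 0.971289
N(d₁) = 0.852561,  N(d₂) = 0.756022
V = S·N(d₁) − K·e^{−rT}·N(d₂) = 70.395938 − 45.872695 = 24.523243 (the quoted price), and the Black–Scholes price is strictly increasing in σ, so σ is unique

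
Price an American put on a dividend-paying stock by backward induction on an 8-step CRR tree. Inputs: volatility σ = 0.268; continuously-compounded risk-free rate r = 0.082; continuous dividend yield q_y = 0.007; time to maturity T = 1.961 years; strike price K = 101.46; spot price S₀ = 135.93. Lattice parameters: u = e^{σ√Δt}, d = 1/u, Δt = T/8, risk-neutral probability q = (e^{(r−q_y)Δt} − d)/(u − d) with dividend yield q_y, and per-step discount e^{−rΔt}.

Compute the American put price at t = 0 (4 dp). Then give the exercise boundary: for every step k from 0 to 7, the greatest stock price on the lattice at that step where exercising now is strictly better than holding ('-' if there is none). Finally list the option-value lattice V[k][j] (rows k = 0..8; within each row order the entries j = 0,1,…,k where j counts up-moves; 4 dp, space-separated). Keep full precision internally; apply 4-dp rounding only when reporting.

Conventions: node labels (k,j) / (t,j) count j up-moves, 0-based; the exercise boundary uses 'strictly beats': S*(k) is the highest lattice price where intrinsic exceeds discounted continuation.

Δt=0.24513, u=1.14189, d=0.87574, q=0.53659, disc=e^(-rΔt)=0.98010
k=8 terminal: V=max(K-S,0) → 54.4367 40.1454 21.5108 0.0000 0.0000 0.0000 0.0000 0.0000 0.0000
k=7: j=0 S=53.6956 intr=47.7644 cont=45.8375 V=47.7644[EX]; j=1 S=70.0147 intr=31.4453 cont=29.5464 V=31.4453[EX]; j=2 S=91.2934 intr=10.1666 cont=9.7699 V=10.1666[EX]; j=3 S=119.0392 intr=0.0000 cont=0.0000 V=0.0000[hold]; j=4 S=155.2175 intr=0.0000 cont=0.0000 V=0.0000[hold]; j=5 S=202.3910 intr=0.0000 cont=0.0000 V=0.0000[hold]; j=6 S=263.9014 intr=0.0000 cont=0.0000 V=0.0000[hold]; j=7 S=344.1059 intr=0.0000 cont=0.0000 V=0.0000[hold]  S*(7)=91.2934
k=6: j=0 S=61.3146 intr=40.1454 cont=38.2315 V=40.1454[EX]; j=1 S=79.9492 intr=21.5108 cont=19.6288 V=21.5108[EX]; j=2 S=104.2473 intr=0.0000 cont=4.6175 V=4.6175[hold]; j=3 S=135.9300 intr=0.0000 cont=0.0000 V=0.0000[hold]; j=4 S=177.2417 intr=0.0000 cont=0.0000 V=0.0000[hold]; j=5 S=231.1087 intr=0.0000 cont=0.0000 V=0.0000[hold]; j=6 S=301.3470 intr=0.0000 cont=0.0000 V=0.0000[hold]  S*(6)=79.9492
k=5: j=0 S=70.0147 intr=31.4453 cont=29.5464 V=31.4453[EX]; j=1 S=91.2934 intr=10.1666 cont=12.1984 V=12.1984[hold]; j=2 S=119.0392 intr=0.0000 cont=2.0972 V=2.0972[hold]; j=3 S=155.2175 intr=0.0000 cont=0.0000 V=0.0000[hold]; j=4 S=202.3910 intr=0.0000 cont=0.0000 V=0.0000[hold]; j=5 S=263.9014 intr=0.0000 cont=0.0000 V=0.0000[hold]  S*(5)=70.0147
k=4: j=0 S=79.9492 intr=21.5108 cont=20.6974 V=21.5108[EX]; j=1 S=104.2473 intr=0.0000 cont=6.6433 V=6.6433[hold]; j=2 S=135.9300 intr=0.0000 cont=0.9525 V=0.9525[hold]; j=3 S=177.2417 intr=0.0000 cont=0.0000 V=0.0000[hold]; j=4 S=231.1087 intr=0.0000 cont=0.0000 V=0.0000[hold]  S*(4)=79.9492
k=3: j=0 S=91.2934 intr=10.1666 cont=13.2637 V=13.2637[hold]; j=1 S=119.0392 intr=0.0000 cont=3.5183 V=3.5183[hold]; j=2 S=155.2175 intr=0.0000 cont=0.4326 V=0.4326[hold]; j=3 S=202.3910 intr=0.0000 cont=0.0000 V=0.0000[hold]  S*(3)=-
k=2: j=0 S=104.2473 intr=0.0000 cont=7.8745 V=7.8745[hold]; j=1 S=135.9300 intr=0.0000 cont=1.8255 V=1.8255[hold]; j=2 S=177.2417 intr=0.0000 cont=0.1965 V=0.1965[hold]  S*(2)=-
k=1: j=0 S=119.0392 intr=0.0000 cont=4.5366 V=4.5366[hold]; j=1 S=155.2175 intr=0.0000 cont=0.9325 V=0.9325[hold]  S*(1)=-
k=0: j=0 S=135.9300 intr=0.0000 cont=2.5508 V=2.5508[hold]  S*(0)=-

price = 2.5508
boundary = - - - - 79.9492 70.0147 79.9492 91.2934
tree:
2.5508
4.5366 0.9325
7.8745 1.8255 0.1965
13.2637 3.5183 0.4326 0.0000
21.5108 6.6433 0.9525 0.0000 0.0000
31.4453 12.1984 2.0972 0.0000 0.0000 0.0000
40.1454 21.5108 4.6175 0.0000 0.0000 0.0000 0.0000
47.7644 31.4453 10.1666 0.0000 0.0000 0.0000 0.0000 0.0000
54.4367 40.1454 21.5108 0.0000 0.0000 0.0000 0.0000 0.0000 0.0000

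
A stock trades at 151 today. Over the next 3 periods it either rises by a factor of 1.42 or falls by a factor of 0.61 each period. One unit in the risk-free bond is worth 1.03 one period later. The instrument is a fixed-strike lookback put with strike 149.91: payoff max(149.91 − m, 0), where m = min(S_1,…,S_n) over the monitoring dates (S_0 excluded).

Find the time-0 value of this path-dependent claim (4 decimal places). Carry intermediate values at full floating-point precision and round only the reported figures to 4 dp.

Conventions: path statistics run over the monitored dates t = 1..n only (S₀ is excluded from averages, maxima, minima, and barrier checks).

price = 46.6616

Under the martingale measure an up-move has probability p* = 0.5185; value the claim as the probability-weighted average of per-path payoffs, discounted 3 periods at R = 1.03.
Enumerate all 2^3 = 8 price paths (U = up ×1.42, D = down ×0.61); each path with k up-moves has probability p*^k·(1−p*)^(3−k).
DDD: m=34.2741, payoff=115.6359, prob=0.111619
UDD: m=79.7857, payoff=70.1243, prob=0.120205
DUD: m=79.7857, payoff=70.1243, prob=0.120205
UUD: m=185.7306, payoff=0.0000, prob=0.129452
DDU: m=56.1871, payoff=93.7229, prob=0.120205
UDU: m=130.7962, payoff=19.1138, prob=0.129452
DUU: m=92.1100, payoff=57.8000, prob=0.129452
UUU: m=214.4200, payoff=0.0000, prob=0.139410
Price = Σ prob·payoff / R^3 = 50.988417 / 1.092727 = 46.6616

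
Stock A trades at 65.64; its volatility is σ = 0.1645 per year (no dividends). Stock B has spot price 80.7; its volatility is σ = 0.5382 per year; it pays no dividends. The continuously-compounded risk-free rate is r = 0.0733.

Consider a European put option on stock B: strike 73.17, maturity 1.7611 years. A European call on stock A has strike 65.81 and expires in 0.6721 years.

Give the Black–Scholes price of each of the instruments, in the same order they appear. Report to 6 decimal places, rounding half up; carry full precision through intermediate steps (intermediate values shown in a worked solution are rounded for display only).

price(stock B put K=73.17) = 12.998602
price(stock A call K=65.81) = 5.149324

[stock B put K=73.17]
σ√T = 0.5382·√1.7611 = 0.714226
d₁ = (ln(S/K) + (r+σ²/2)T) / (σ√T) = (ln(80.7/73.17) + (0.0733+0.5382²/2)·1.7611) / 0.714226 = (0.097953 + 0.384148) / 0.714226 = 0.674998
d₂ = d₁ − σ√T = 0.674998 − 0.714226 = -0.039228
e^{−rT} = 0.878896
N(−d₁) = 0.249839,  N(−d₂) = 0.515646
price = K·e^{−rT}·N(−d₂) − S·N(−d₁) = 33.160572 − 20.161969 = 12.998602
[stock A call K=65.81]
σ√T = 0.1645·√0.6721 = 0.134860
d₁ = (ln(S/K) + (r+σ²/2)T) / (σ√T) = (ln(65.64/65.81) + (0.0733+0.1645²/2)·0.6721) / 0.134860 = (-0.002587 + 0.058359) / 0.134860 = 0.413555
d₂ = d₁ − σ√T = 0.413555 − 0.134860 = 0.278695
e^{−rT} = 0.951929
N(d₁) = 0.660400,  N(d₂) = 0.609761
price = S·N(d₁) − K·e^{−rT}·N(d₂) = 43.348655 − 38.199331 = 5.149324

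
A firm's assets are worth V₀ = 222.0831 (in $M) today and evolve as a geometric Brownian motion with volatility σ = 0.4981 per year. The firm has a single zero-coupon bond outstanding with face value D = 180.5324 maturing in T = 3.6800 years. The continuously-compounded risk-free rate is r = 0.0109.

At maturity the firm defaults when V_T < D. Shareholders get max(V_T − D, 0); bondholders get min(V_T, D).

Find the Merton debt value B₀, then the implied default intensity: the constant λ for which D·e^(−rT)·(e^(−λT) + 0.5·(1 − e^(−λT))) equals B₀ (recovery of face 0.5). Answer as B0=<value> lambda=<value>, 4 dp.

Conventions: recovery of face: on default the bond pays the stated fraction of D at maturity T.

B0=122.9208 lambda=0.2374

Apply the equity-as-call identities (strike 180.5324, horizon 3.6800 years):
d₁ = [ln(V₀/D) + (r + σ²/2)T] / (σ√T)
   = [ln(222.0831/180.5324) + (0.0109 + 0.5·0.4981²)·3.6800] / (0.4981·√3.6800)
   = [0.207141 + 0.496623] / 0.955521 = 0.736523
d₂ = d₁ − σ√T = 0.736523 − 0.955521 = -0.218998
N(d₁) = 0.769294,  N(d₂) = 0.413326,  e^(−rT) = 0.960682
E₀ = V₀·N(d₁) − D·e^(−rT)·N(d₂)
   = 222.0831·0.769294 − 180.5324·0.960682·0.413326 = 99.162346
B₀ = V₀ − E₀ = 222.0831 − 99.162346 = 122.920754
e^(−λT) = (B₀·e^(rT)/D − 0.5)/(1 − 0.5) = (122.9208·1.040927/180.5324 − 0.5)/0.5 = 0.41749207
λ = −ln(0.41749207)/3.6800 = 0.237361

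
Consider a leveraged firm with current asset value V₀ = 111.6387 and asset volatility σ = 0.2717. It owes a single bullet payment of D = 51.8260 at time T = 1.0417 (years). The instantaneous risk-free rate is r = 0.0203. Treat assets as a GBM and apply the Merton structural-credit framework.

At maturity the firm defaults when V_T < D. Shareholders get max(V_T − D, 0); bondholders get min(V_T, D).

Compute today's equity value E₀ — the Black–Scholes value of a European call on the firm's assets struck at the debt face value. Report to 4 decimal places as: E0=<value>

E0=60.9107

With assets at 111.6387 and a single debt payment of 51.8260 at 1.0417 years:
d₁ = [ln(V₀/D) + (r + σ²/2)T] / (σ√T)
   = [ln(111.6387/51.8260) + (0.0203 + 0.5·0.2717²)·1.0417] / (0.2717·√1.0417)
   = [0.767376 + 0.059596] / 0.277307 = 2.982152
d₂ = d₁ − σ√T = 2.982152 − 0.277307 = 2.704845
N(d₁) = 0.998569,  N(d₂) = 0.996583,  e^(−rT) = 0.979076
E₀ = V₀·N(d₁) − D·e^(−rT)·N(d₂)
   = 111.6387·0.998569 − 51.8260·0.979076·0.996583 = 60.910736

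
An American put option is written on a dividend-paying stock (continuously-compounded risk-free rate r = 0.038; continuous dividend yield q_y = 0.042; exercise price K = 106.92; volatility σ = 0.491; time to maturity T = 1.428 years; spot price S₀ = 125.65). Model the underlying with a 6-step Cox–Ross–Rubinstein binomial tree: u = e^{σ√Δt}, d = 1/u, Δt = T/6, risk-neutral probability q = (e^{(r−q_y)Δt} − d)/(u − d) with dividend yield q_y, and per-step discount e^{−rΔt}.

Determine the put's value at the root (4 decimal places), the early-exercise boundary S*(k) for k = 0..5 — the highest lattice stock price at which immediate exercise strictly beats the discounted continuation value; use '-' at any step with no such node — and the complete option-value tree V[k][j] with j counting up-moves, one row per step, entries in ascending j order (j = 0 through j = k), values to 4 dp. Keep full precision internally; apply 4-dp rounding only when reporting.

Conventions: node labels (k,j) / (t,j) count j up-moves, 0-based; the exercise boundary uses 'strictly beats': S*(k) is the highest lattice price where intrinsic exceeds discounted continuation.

price = 18.5147
boundary = - - - - 48.2000 61.2457
tree:
18.5147
26.0620 9.2314
35.5815 14.4091 2.7909
46.7791 21.9764 5.0151 0.0000
58.7200 32.4539 9.0116 0.0000 0.0000
68.9870 45.6743 16.1931 0.0000 0.0000 0.0000
77.0670 58.7200 29.0976 0.0000 0.0000 0.0000 0.0000

Δt=0.23800  u=1.27066  d=0.78699  q=0.43843  discount=0.99100
step 6 (expiry): payoffs max(K−S,0) = 77.0670 58.7200 29.0976 0.0000 0.0000 0.0000 0.0000
step 5: (k=5,j=0): S=37.9330, K−S=68.9870, hold=68.4016 ⇒ V=68.9870 exercise | (k=5,j=1): S=61.2457, K−S=45.6743, hold=45.3208 ⇒ V=45.6743 exercise | (k=5,j=2): S=98.8857, K−S=8.0343, hold=16.1931 ⇒ V=16.1931 continue | (k=5,j=3): S=159.6583, K−S=0.0000, hold=0.0000 ⇒ V=0.0000 continue | (k=5,j=4): S=257.7801, K−S=0.0000, hold=0.0000 ⇒ V=0.0000 continue | (k=5,j=5): S=416.2050, K−S=0.0000, hold=0.0000 ⇒ V=0.0000 continue  boundary S*=61.2457
step 4: (k=4,j=0): S=48.2000, K−S=58.7200, hold=58.2368 ⇒ V=58.7200 exercise | (k=4,j=1): S=77.8224, K−S=29.0976, hold=32.4539 ⇒ V=32.4539 continue | (k=4,j=2): S=125.6500, K−S=0.0000, hold=9.0116 ⇒ V=9.0116 continue | (k=4,j=3): S=202.8712, K−S=0.0000, hold=0.0000 ⇒ V=0.0000 continue | (k=4,j=4): S=327.5506, K−S=0.0000, hold=0.0000 ⇒ V=0.0000 continue  boundary S*=48.2000
step 3: (k=3,j=0): S=61.2457, K−S=45.6743, hold=46.7791 ⇒ V=46.7791 continue | (k=3,j=1): S=98.8857, K−S=8.0343, hold=21.9764 ⇒ V=21.9764 continue | (k=3,j=2): S=159.6583, K−S=0.0000, hold=5.0151 ⇒ V=5.0151 continue | (k=3,j=3): S=257.7801, K−S=0.0000, hold=0.0000 ⇒ V=0.0000 continue  boundary S*=-
step 2: (k=2,j=0): S=77.8224, K−S=29.0976, hold=35.5815 ⇒ V=35.5815 continue | (k=2,j=1): S=125.6500, K−S=0.0000, hold=14.4091 ⇒ V=14.4091 continue | (k=2,j=2): S=202.8712, K−S=0.0000, hold=2.7909 ⇒ V=2.7909 continue  boundary S*=-
step 1: (k=1,j=0): S=98.8857, K−S=8.0343, hold=26.0620 ⇒ V=26.0620 continue | (k=1,j=1): S=159.6583, K−S=0.0000, hold=9.2314 ⇒ V=9.2314 continue  boundary S*=-
step 0: (k=0,j=0): S=125.6500, K−S=0.0000, hold=18.5147 ⇒ V=18.5147 continue  boundary S*=-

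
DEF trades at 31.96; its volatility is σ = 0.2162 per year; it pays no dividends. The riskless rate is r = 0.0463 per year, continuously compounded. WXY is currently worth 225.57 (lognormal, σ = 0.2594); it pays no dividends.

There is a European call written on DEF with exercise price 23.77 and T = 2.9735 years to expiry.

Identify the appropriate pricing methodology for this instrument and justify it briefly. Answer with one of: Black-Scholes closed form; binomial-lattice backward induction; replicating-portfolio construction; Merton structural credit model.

Key observation: everything needed for the exact continuous-time valuation of the European call on DEF (strike 23.77) is given, and no feature rules the closed form out.

framework: Black-Scholes closed form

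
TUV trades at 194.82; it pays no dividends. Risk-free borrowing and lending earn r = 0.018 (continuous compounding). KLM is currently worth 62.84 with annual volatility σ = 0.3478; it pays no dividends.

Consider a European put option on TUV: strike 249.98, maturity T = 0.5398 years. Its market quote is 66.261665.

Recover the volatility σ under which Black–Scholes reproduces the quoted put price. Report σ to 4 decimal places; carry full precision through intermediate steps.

sigma = 0.5222

At σ = 0.5222 the Black–Scholes value reproduces the quote:
σ√T = 0.5222·√0.5398 = 0.383666
d₁ = (ln(S/K) + (r+σ²/2)T) / (σ√T) = (ln(194.82/249.98) + (0.018+0.5222²/2)·0.5398) / 0.383666 = (-0.249305 + 0.083316) / 0.383666 = -0.432638
d₂ = d₁ − σ√T = -0.432638 − 0.383666 = -0.816304
e^{−rT} = 0.990331
N(−d₁) = 0.667361,  N(−d₂) = 0.792837
V = K·e^{−rT}·N(−d₂) − S·N(−d₁) = 196.276988 − 130.015324 = 66.261665 (equal to the quote); since ∂V/∂σ > 0 for all σ, the implied volatility is unique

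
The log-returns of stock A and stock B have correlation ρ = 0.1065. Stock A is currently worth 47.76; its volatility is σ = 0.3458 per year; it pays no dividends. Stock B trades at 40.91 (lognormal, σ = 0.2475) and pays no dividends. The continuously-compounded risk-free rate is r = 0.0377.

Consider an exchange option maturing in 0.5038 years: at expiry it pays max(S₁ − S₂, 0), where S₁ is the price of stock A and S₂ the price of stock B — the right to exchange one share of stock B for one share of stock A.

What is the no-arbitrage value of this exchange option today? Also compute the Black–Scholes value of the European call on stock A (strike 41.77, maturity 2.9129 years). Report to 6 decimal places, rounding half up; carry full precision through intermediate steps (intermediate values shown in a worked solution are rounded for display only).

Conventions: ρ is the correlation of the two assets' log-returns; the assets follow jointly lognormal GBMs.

exchange price = 9.183981
price(stock A call K=41.77) = 15.854840

σ_eff = √(σ₁² + σ₂² − 2ρσ₁σ₂) = √(0.3458² + 0.2475² − 2·0.1065·0.3458·0.2475) = 0.403242
d₁ = (ln(S₁/S₂) + (q₂ − q₁ + σ_eff²/2)T) / (σ_eff√T) = (ln(47.76/40.91) + (0.0 − 0.0 + 0.081302)·0.5038) / 0.286217 = 0.684006
d₂ = d₁ − σ_eff√T = 0.684006 − 0.286217 = 0.397789
N(d₁) = 0.753014,  N(d₂) = 0.654607
V = S₁·e^{−q₁T}·N(d₁) − S₂·e^{−q₂T}·N(d₂) = 35.963964 − 26.779983 = 9.183981
[vanilla: stock A call K=41.77]
σ√T = 0.3458·√2.9129 = 0.590184
d₁ = (ln(S/K) + (r+σ²/2)T) / (σ√T) = (ln(47.76/41.77) + (0.0377+0.3458²/2)·2.9129) / 0.590184 = (0.134010 + 0.283975) / 0.590184 = 0.708228
d₂ = d₁ − σ√T = 0.708228 − 0.590184 = 0.118044
e^{−rT} = 0.895999
N(d₁) = 0.760598,  N(d₂) = 0.546983
price = S·N(d₁) − K·e^{−rT}·N(d₂) = 36.326171 − 20.471330 = 15.854840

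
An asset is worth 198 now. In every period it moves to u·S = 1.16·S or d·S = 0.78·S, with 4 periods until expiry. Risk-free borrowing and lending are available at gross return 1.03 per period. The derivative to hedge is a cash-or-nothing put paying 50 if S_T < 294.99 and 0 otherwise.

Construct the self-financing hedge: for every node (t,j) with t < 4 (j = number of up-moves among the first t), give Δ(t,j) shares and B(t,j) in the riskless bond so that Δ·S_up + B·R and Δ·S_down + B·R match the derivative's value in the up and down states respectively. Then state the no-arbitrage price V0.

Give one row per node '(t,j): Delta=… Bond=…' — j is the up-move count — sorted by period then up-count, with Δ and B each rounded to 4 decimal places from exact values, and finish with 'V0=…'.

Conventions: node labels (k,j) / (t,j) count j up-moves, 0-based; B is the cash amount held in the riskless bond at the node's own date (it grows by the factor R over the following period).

Risk-neutral probability p* = (R−d)/(u−d) = (1.03−0.78)/(1.16−0.78) = 0.6579.
At maturity the claim pays: V(4,0)=50.0000, V(4,1)=50.0000, V(4,2)=50.0000, V(4,3)=50.0000, V(4,4)=0.0000
  t=3,j=0: stock 93.9613 → up 108.9951 (V=50.0000), down 73.2898 (V=50.0000). Price 48.5437; hedge Δ=0.0000, bond B=48.5437.
  t=3,j=1: stock 139.7373 → up 162.0953 (V=50.0000), down 108.9951 (V=50.0000). Price 48.5437; hedge Δ=0.0000, bond B=48.5437.
  t=3,j=2: stock 207.8145 → up 241.0648 (V=50.0000), down 162.0953 (V=50.0000). Price 48.5437; hedge Δ=0.0000, bond B=48.5437.
  t=3,j=3: stock 309.0574 → up 358.5066 (V=0.0000), down 241.0648 (V=50.0000). Price 16.6071; hedge Δ=-0.4257, bond B=148.1860.
  t=2,j=0: stock 120.4632 → up 139.7373 (V=48.5437), down 93.9613 (V=48.5437). Price 47.1298; hedge Δ=0.0000, bond B=47.1298.
  t=2,j=1: stock 179.1504 → up 207.8145 (V=48.5437), down 139.7373 (V=48.5437). Price 47.1298; hedge Δ=0.0000, bond B=47.1298.
  t=2,j=2: stock 266.4288 → up 309.0574 (V=16.6071), down 207.8145 (V=48.5437). Price 26.7308; hedge Δ=-0.3154, bond B=110.7746.
  t=1,j=0: stock 154.4400 → up 179.1504 (V=47.1298), down 120.4632 (V=47.1298). Price 45.7571; hedge Δ=0.0000, bond B=45.7571.
  t=1,j=1: stock 229.6800 → up 266.4288 (V=26.7308), down 179.1504 (V=47.1298). Price 32.7276; hedge Δ=-0.2337, bond B=86.4091.
  t=0,j=0: stock 198.0000 → up 229.6800 (V=32.7276), down 154.4400 (V=45.7571). Price 36.1020; hedge Δ=-0.1732, bond B=70.3901.
Check: Δ(0,0)·S0 + B(0,0) = 36.1020 = V0.

(0,0): Delta=-0.1732 Bond=70.3901
(1,0): Delta=0.0000 Bond=45.7571
(1,1): Delta=-0.2337 Bond=86.4091
(2,0): Delta=0.0000 Bond=47.1298
(2,1): Delta=0.0000 Bond=47.1298
(2,2): Delta=-0.3154 Bond=110.7746
(3,0): Delta=0.0000 Bond=48.5437
(3,1): Delta=0.0000 Bond=48.5437
(3,2): Delta=0.0000 Bond=48.5437
(3,3): Delta=-0.4257 Bond=148.1860
V0=36.1020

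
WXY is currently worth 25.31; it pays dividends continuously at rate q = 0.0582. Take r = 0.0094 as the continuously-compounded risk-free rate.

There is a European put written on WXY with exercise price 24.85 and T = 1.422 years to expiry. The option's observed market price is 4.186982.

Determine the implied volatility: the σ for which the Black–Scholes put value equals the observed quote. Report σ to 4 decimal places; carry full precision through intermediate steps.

At σ = 0.3134 the Black–Scholes value reproduces the quote:
σ√T = 0.3134·√1.422 = 0.373722
d₁ = (ln(S/K) + (r−q+σ²/2)T) / (σ√T) = (ln(25.31/24.85) + (0.0094−0.0582+0.3134²/2)·1.422) / 0.373722 = (0.018342 + 0.000441) / 0.373722 = 0.050257
d₂ = d₁ − σ√T = 0.050257 − 0.373722 = -0.323465
e^{−rT} = 0.986722
e^{−qT} = 0.920572
N(−d₁) = 0.479959,  N(−d₂) = 0.626828
V = K·e^{−rT}·N(−d₂) − S·e^{−qT}·N(−d₁) = 15.369858 − 11.182877 = 4.186982 (the observed quote) — the price is monotone increasing in volatility, hence this σ is the only solution

sigma = 0.3134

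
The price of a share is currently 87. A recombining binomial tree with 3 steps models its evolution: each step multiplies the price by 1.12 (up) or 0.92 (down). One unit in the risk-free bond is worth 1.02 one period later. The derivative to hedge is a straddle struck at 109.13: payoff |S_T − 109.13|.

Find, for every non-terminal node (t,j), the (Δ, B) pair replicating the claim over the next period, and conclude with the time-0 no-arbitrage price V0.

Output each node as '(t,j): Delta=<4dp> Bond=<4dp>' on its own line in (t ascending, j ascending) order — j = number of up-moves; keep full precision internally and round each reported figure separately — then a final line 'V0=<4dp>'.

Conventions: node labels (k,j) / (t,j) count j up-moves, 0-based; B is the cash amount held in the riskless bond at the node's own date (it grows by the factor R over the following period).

(0,0): Delta=-0.6382 Bond=74.4462
(1,0): Delta=-1.0000 Bond=104.8923
(1,1): Delta=-0.3410 Bond=46.9779
(2,0): Delta=-1.0000 Bond=106.9902
(2,1): Delta=-1.0000 Bond=106.9902
(2,2): Delta=0.2003 Bond=-11.1553
V0=18.9214

No-arbitrage ⇒ martingale measure with p* = (R−d)/(u−d) = 0.5000.
Terminal payoffs: V(3,0)=41.3841, V(3,1)=26.6568, V(3,2)=8.7278, V(3,3)=13.0987
  t=2,j=0: stock 73.6368 → up 82.4732 (V=26.6568), down 67.7459 (V=41.3841). Price 33.3534; hedge Δ=-1.0000, bond B=106.9902.
  t=2,j=1: stock 89.6448 → up 100.4022 (V=8.7278), down 82.4732 (V=26.6568). Price 17.3454; hedge Δ=-1.0000, bond B=106.9902.
  t=2,j=2: stock 109.1328 → up 122.2287 (V=13.0987), down 100.4022 (V=8.7278). Price 10.6993; hedge Δ=0.2003, bond B=-11.1553.
  t=1,j=0: stock 80.0400 → up 89.6448 (V=17.3454), down 73.6368 (V=33.3534). Price 24.8523; hedge Δ=-1.0000, bond B=104.8923.
  t=1,j=1: stock 97.4400 → up 109.1328 (V=10.6993), down 89.6448 (V=17.3454). Price 13.7474; hedge Δ=-0.3410, bond B=46.9779.
  t=0,j=0: stock 87.0000 → up 97.4400 (V=13.7474), down 80.0400 (V=24.8523). Price 18.9214; hedge Δ=-0.6382, bond B=74.4462.
Check: Δ(0,0)·S0 + B(0,0) = 18.9214 = V0.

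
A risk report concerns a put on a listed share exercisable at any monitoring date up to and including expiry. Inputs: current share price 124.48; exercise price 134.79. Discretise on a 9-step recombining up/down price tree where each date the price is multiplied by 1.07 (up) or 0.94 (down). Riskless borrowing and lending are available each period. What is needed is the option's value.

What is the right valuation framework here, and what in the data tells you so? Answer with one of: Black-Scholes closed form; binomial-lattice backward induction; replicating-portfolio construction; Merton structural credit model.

framework: binomial-lattice backward induction

Key observation: early exercise of the strike-134.79 put must be checked at each of the 9 dates (spot 124.48), which forces a node-by-node comparison of intrinsic and continuation value backward from expiry.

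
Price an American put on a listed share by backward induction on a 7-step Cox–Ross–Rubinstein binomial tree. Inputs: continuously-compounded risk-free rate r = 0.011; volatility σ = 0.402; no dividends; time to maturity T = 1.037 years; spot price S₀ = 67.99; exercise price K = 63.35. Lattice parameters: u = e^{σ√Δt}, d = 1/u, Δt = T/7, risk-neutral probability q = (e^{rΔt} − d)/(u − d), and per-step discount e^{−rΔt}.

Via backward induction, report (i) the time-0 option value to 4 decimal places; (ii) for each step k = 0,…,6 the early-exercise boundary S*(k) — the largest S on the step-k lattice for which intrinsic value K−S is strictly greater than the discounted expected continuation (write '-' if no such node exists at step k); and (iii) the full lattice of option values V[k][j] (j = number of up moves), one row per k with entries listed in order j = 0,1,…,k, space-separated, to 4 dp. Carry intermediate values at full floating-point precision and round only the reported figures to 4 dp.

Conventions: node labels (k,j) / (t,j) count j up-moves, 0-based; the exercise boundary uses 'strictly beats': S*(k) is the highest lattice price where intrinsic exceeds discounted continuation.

price = 8.4152
boundary = - - - - 36.6148 42.7419 49.8943
tree:
8.4152
11.8106 4.5638
16.0951 6.9550 1.8468
21.1787 10.3410 3.1091 0.4105
26.7352 14.9018 5.1644 0.7710 0.0000
31.9840 20.6081 8.4318 1.4479 0.0000 0.0000
36.4803 26.7352 13.4557 2.7191 0.0000 0.0000 0.0000
40.3321 31.9840 20.6081 5.1064 0.0000 0.0000 0.0000 0.0000

Δt=0.14814  u=1.16734  d=0.85665  q=0.46664  discount=0.99837
step 7 (expiry): payoffs max(K−S,0) = 40.3321 31.9840 20.6081 5.1064 0.0000 0.0000 0.0000 0.0000
step 6: (k=6,j=0): S=26.8697, K−S=36.4803, hold=36.3772 ⇒ V=36.4803 exercise | (k=6,j=1): S=36.6148, K−S=26.7352, hold=26.6321 ⇒ V=26.7352 exercise | (k=6,j=2): S=49.8943, K−S=13.4557, hold=13.3526 ⇒ V=13.4557 exercise | (k=6,j=3): S=67.9900, K−S=0.0000, hold=2.7191 ⇒ V=2.7191 continue | (k=6,j=4): S=92.6487, K−S=0.0000, hold=0.0000 ⇒ V=0.0000 continue | (k=6,j=5): S=126.2506, K−S=0.0000, hold=0.0000 ⇒ V=0.0000 continue | (k=6,j=6): S=172.0394, K−S=0.0000, hold=0.0000 ⇒ V=0.0000 continue  boundary S*=49.8943
step 5: (k=5,j=0): S=31.3660, K−S=31.9840, hold=31.8808 ⇒ V=31.9840 exercise | (k=5,j=1): S=42.7419, K−S=20.6081, hold=20.5050 ⇒ V=20.6081 exercise | (k=5,j=2): S=58.2436, K−S=5.1064, hold=8.4318 ⇒ V=8.4318 continue | (k=5,j=3): S=79.3674, K−S=0.0000, hold=1.4479 ⇒ V=1.4479 continue | (k=5,j=4): S=108.1525, K−S=0.0000, hold=0.0000 ⇒ V=0.0000 continue | (k=5,j=5): S=147.3773, K−S=0.0000, hold=0.0000 ⇒ V=0.0000 continue  boundary S*=42.7419
step 4: (k=4,j=0): S=36.6148, K−S=26.7352, hold=26.6321 ⇒ V=26.7352 exercise | (k=4,j=1): S=49.8943, K−S=13.4557, hold=14.9018 ⇒ V=14.9018 continue | (k=4,j=2): S=67.9900, K−S=0.0000, hold=5.1644 ⇒ V=5.1644 continue | (k=4,j=3): S=92.6487, K−S=0.0000, hold=0.7710 ⇒ V=0.7710 continue | (k=4,j=4): S=126.2506, K−S=0.0000, hold=0.0000 ⇒ V=0.0000 continue  boundary S*=36.6148
step 3: (k=3,j=0): S=42.7419, K−S=20.6081, hold=21.1787 ⇒ V=21.1787 continue | (k=3,j=1): S=58.2436, K−S=5.1064, hold=10.3410 ⇒ V=10.3410 continue | (k=3,j=2): S=79.3674, K−S=0.0000, hold=3.1091 ⇒ V=3.1091 continue | (k=3,j=3): S=108.1525, K−S=0.0000, hold=0.4105 ⇒ V=0.4105 continue  boundary S*=-
step 2: (k=2,j=0): S=49.8943, K−S=13.4557, hold=16.0951 ⇒ V=16.0951 continue | (k=2,j=1): S=67.9900, K−S=0.0000, hold=6.9550 ⇒ V=6.9550 continue | (k=2,j=2): S=92.6487, K−S=0.0000, hold=1.8468 ⇒ V=1.8468 continue  boundary S*=-
step 1: (k=1,j=0): S=58.2436, K−S=5.1064, hold=11.8106 ⇒ V=11.8106 continue | (k=1,j=1): S=79.3674, K−S=0.0000, hold=4.5638 ⇒ V=4.5638 continue  boundary S*=-
step 0: (k=0,j=0): S=67.9900, K−S=0.0000, hold=8.4152 ⇒ V=8.4152 continue  boundary S*=-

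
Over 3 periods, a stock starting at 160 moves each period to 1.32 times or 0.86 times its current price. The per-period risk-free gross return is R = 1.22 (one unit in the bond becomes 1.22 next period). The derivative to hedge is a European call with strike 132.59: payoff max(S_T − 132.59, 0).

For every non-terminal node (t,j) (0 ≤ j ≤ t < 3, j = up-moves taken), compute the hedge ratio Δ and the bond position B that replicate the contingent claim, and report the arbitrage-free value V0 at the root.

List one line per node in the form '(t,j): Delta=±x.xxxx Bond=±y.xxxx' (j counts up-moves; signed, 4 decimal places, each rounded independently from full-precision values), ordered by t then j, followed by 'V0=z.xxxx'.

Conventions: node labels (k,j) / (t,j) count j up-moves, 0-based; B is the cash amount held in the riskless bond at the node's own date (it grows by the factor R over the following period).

No-arbitrage ⇒ martingale measure with p* = (R−d)/(u−d) = 0.7826.
Terminal payoffs: V(3,0)=0.0000, V(3,1)=23.6135, V(3,2)=107.1642, V(3,3)=235.4049
Node (2,0) S=118.3360: V=(p*·23.6135+(1−p*)·0.0000)/1.22=15.1477; Δ=(23.6135−0.0000)/(156.2035−101.7690)=0.4338; B=V−Δ·S=-36.1861
Node (2,1) S=181.6320: V=(p*·107.1642+(1−p*)·23.6135)/1.22=72.9517; Δ=(107.1642−23.6135)/(239.7542−156.2035)=1.0000; B=V−Δ·S=-108.6803
Node (2,2) S=278.7840: V=(p*·235.4049+(1−p*)·107.1642)/1.22=170.1037; Δ=(235.4049−107.1642)/(367.9949−239.7542)=1.0000; B=V−Δ·S=-108.6803
Node (1,0) S=137.6000: V=(p*·72.9517+(1−p*)·15.1477)/1.22=49.4964; Δ=(72.9517−15.1477)/(181.6320−118.3360)=0.9132; B=V−Δ·S=-76.1645
Node (1,1) S=211.2000: V=(p*·170.1037+(1−p*)·72.9517)/1.22=122.1178; Δ=(170.1037−72.9517)/(278.7840−181.6320)=1.0000; B=V−Δ·S=-89.0822
Node (0,0) S=160.0000: V=(p*·122.1178+(1−p*)·49.4964)/1.22=87.1562; Δ=(122.1178−49.4964)/(211.2000−137.6000)=0.9867; B=V−Δ·S=-70.7164
Verification: the root portfolio costs Δ(0,0)·S0 + B(0,0) = 87.1562, matching V0.

(0,0): Delta=0.9867 Bond=-70.7164
(1,0): Delta=0.9132 Bond=-76.1645
(1,1): Delta=1.0000 Bond=-89.0822
(2,0): Delta=0.4338 Bond=-36.1861
(2,1): Delta=1.0000 Bond=-108.6803
(2,2): Delta=1.0000 Bond=-108.6803
V0=87.1562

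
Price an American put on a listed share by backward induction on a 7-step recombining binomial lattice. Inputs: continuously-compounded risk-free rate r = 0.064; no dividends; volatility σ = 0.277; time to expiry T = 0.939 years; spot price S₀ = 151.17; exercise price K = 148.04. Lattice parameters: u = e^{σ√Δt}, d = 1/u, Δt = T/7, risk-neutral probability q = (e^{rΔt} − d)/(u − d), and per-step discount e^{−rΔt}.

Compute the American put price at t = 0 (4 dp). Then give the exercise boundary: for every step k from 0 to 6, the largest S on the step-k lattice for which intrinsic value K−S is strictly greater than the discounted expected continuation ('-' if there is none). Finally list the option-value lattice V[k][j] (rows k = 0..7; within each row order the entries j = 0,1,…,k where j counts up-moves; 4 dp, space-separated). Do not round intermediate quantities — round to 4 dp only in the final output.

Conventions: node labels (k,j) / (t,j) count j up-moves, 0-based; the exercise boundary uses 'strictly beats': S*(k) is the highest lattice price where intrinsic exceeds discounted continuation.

Δt=0.13414  u=1.10678  d=0.90352  q=0.51708  discount=0.99145
step 7 (expiry): payoffs max(K−S,0) = 73.7307 57.0143 36.5375 11.4543 0.0000 0.0000 0.0000 0.0000
step 6: (k=6,j=0): S=82.2439, K−S=65.7961, hold=64.5306 ⇒ V=65.7961 exercise | (k=6,j=1): S=100.7452, K−S=47.2948, hold=46.0293 ⇒ V=47.2948 exercise | (k=6,j=2): S=123.4085, K−S=24.6315, hold=23.3660 ⇒ V=24.6315 exercise | (k=6,j=3): S=151.1700, K−S=0.0000, hold=5.4842 ⇒ V=5.4842 continue | (k=6,j=4): S=185.1767, K−S=0.0000, hold=0.0000 ⇒ V=0.0000 continue | (k=6,j=5): S=226.8334, K−S=0.0000, hold=0.0000 ⇒ V=0.0000 continue | (k=6,j=6): S=277.8610, K−S=0.0000, hold=0.0000 ⇒ V=0.0000 continue  boundary S*=123.4085
step 5: (k=5,j=0): S=91.0257, K−S=57.0143, hold=55.7488 ⇒ V=57.0143 exercise | (k=5,j=1): S=111.5025, K−S=36.5375, hold=35.2720 ⇒ V=36.5375 exercise | (k=5,j=2): S=136.5857, K−S=11.4543, hold=14.6049 ⇒ V=14.6049 continue | (k=5,j=3): S=167.3116, K−S=0.0000, hold=2.6258 ⇒ V=2.6258 continue | (k=5,j=4): S=204.9494, K−S=0.0000, hold=0.0000 ⇒ V=0.0000 continue | (k=5,j=5): S=251.0541, K−S=0.0000, hold=0.0000 ⇒ V=0.0000 continue  boundary S*=111.5025
step 4: (k=4,j=0): S=100.7452, K−S=47.2948, hold=46.0293 ⇒ V=47.2948 exercise | (k=4,j=1): S=123.4085, K−S=24.6315, hold=24.9812 ⇒ V=24.9812 continue | (k=4,j=2): S=151.1700, K−S=0.0000, hold=8.3389 ⇒ V=8.3389 continue | (k=4,j=3): S=185.1767, K−S=0.0000, hold=1.2572 ⇒ V=1.2572 continue | (k=4,j=4): S=226.8334, K−S=0.0000, hold=0.0000 ⇒ V=0.0000 continue  boundary S*=100.7452
step 3: (k=3,j=0): S=111.5025, K−S=36.5375, hold=35.4513 ⇒ V=36.5375 exercise | (k=3,j=1): S=136.5857, K−S=11.4543, hold=16.2358 ⇒ V=16.2358 continue | (k=3,j=2): S=167.3116, K−S=0.0000, hold=4.6371 ⇒ V=4.6371 continue | (k=3,j=3): S=204.9494, K−S=0.0000, hold=0.6019 ⇒ V=0.6019 continue  boundary S*=111.5025
step 2: (k=2,j=0): S=123.4085, K−S=24.6315, hold=25.8173 ⇒ V=25.8173 continue | (k=2,j=1): S=151.1700, K−S=0.0000, hold=10.1509 ⇒ V=10.1509 continue | (k=2,j=2): S=185.1767, K−S=0.0000, hold=2.5288 ⇒ V=2.5288 continue  boundary S*=-
step 1: (k=1,j=0): S=136.5857, K−S=11.4543, hold=17.5651 ⇒ V=17.5651 continue | (k=1,j=1): S=167.3116, K−S=0.0000, hold=6.1566 ⇒ V=6.1566 continue  boundary S*=-
step 0: (k=0,j=0): S=151.1700, K−S=0.0000, hold=11.5663 ⇒ V=11.5663 continue  boundary S*=-

price = 11.5663
boundary = - - - 111.5025 100.7452 111.5025 123.4085
tree:
11.5663
17.5651 6.1566
25.8173 10.1509 2.5288
36.5375 16.2358 4.6371 0.6019
47.2948 24.9812 8.3389 1.2572 0.0000
57.0143 36.5375 14.6049 2.6258 0.0000 0.0000
65.7961 47.2948 24.6315 5.4842 0.0000 0.0000 0.0000
73.7307 57.0143 36.5375 11.4543 0.0000 0.0000 0.0000 0.0000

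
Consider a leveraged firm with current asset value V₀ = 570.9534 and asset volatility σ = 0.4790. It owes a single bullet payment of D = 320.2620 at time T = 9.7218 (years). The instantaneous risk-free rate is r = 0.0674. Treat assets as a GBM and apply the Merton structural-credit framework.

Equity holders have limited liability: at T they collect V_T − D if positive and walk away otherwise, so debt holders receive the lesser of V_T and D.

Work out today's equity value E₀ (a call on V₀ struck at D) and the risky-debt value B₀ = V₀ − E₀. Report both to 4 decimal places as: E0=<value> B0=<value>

With assets at 570.9534 and a single debt payment of 320.2620 at 9.7218 years:
d₁ = [ln(V₀/D) + (r + σ²/2)T] / (σ√T)
   = [ln(570.9534/320.2620) + (0.0674 + 0.5·0.4790²)·9.7218] / (0.4790·√9.7218)
   = [0.578168 + 1.770539] / 1.493512 = 1.572606
d₂ = d₁ − σ√T = 1.572606 − 1.493512 = 0.079094
N(d₁) = 0.942095,  N(d₂) = 0.531521,  e^(−rT) = 0.519313
E₀ = V₀·N(d₁) − D·e^(−rT)·N(d₂)
   = 570.9534·0.942095 − 320.2620·0.519313·0.531521 = 449.491850
B₀ = V₀ − E₀ = 570.9534 − 449.491850 = 121.461550

E0=449.4919 B0=121.4615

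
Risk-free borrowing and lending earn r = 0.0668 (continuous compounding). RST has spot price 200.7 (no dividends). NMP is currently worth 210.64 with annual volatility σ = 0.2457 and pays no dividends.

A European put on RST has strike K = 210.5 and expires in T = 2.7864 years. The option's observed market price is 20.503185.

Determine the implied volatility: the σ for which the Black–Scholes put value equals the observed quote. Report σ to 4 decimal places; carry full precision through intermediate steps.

sigma = 0.2568

At σ = 0.2568 the Black–Scholes value reproduces the quote:
σ√T = 0.2568·√2.7864 = 0.428664
d₁ = (ln(S/K) + (r+σ²/2)T) / (σ√T) = (ln(200.7/210.5) + (0.0668+0.2568²/2)·2.7864) / 0.428664 = (-0.047674 + 0.278008) / 0.428664 = 0.537329
d₂ = d₁ − σ√T = 0.537329 − 0.428664 = 0.108665
e^{−rT} = 0.830164
N(−d₁) = 0.295520,  N(−d₂) = 0.456734
V = K·e^{−rT}·N(−d₂) − S·N(−d₁) = 79.814093 − 59.310908 = 20.503185 (the quoted price), and the Black–Scholes price is strictly increasing in σ, so σ is unique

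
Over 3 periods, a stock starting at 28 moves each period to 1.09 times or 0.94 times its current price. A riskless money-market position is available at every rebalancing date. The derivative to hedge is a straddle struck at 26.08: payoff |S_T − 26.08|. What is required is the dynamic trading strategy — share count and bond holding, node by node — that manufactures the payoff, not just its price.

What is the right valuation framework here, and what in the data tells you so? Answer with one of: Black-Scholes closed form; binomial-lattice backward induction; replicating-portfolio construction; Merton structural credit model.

framework: replicating-portfolio construction

Key observation: the mandate to exhibit the hedge at every date and state singles out the replicating-portfolio construction on the 3-period tree with factors 1.09 and 0.94 from 28.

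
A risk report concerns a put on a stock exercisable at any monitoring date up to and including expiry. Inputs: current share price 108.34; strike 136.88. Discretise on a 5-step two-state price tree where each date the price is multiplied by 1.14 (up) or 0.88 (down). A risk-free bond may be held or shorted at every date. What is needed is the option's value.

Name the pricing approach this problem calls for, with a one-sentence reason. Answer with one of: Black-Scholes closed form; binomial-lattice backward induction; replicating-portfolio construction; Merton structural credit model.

Key observation: with exercise allowed before expiry on a discrete up/down model (5 steps from spot 108.34), the strike-136.88 put's value must be rolled back through the tree testing early exercise at each node.

framework: binomial-lattice backward induction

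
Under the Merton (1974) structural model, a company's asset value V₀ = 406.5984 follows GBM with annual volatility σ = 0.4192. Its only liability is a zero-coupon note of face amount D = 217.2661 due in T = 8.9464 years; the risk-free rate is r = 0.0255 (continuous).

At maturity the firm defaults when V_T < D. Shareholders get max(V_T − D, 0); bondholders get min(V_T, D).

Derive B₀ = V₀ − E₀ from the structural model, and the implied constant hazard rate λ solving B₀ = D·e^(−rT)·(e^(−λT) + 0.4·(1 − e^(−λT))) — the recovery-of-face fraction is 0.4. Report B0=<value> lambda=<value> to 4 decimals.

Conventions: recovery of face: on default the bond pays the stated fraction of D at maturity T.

B0=129.0126 lambda=0.0615

Equity is a call on the firm's assets struck at D = 217.2661:
d₁ = [ln(V₀/D) + (r + σ²/2)T] / (σ√T)
   = [ln(406.5984/217.2661) + (0.0255 + 0.5·0.4192²)·8.9464] / (0.4192·√8.9464)
   = [0.626703 + 1.014203] / 1.253850 = 1.308694
d₂ = d₁ − σ√T = 1.308694 − 1.253850 = 0.054845
N(d₁) = 0.904681,  N(d₂) = 0.521869,  e^(−rT) = 0.796018
E₀ = V₀·N(d₁) − D·e^(−rT)·N(d₂)
   = 406.5984·0.904681 − 217.2661·0.796018·0.521869 = 277.585794
B₀ = V₀ − E₀ = 406.5984 − 277.585794 = 129.012606
e^(−λT) = (B₀·e^(rT)/D − 0.4)/(1 − 0.4) = (129.0126·1.256253/217.2661 − 0.4)/0.6 = 0.57660461
λ = −ln(0.57660461)/8.9464 = 0.061544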